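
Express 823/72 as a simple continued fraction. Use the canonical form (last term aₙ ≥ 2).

[11; 2, 3, 10]

823 = 11·72 + 31
72 = 2·31 + 10
31 = 3·10 + 1
10 = 10·1 + 0  (stop)
So 823/72 = [11; 2, 3, 10].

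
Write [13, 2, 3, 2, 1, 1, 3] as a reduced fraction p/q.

1881/140

Using pₖ = aₖpₖ₋₁ + pₖ₋₂ and qₖ = aₖqₖ₋₁ + qₖ₋₂:
  k=0: a=13, p=13, q=1
  k=1: a=2, p=27, q=2
  k=2: a=3, p=94, q=7
  k=3: a=2, p=215, q=16
  k=4: a=1, p=309, q=23
  k=5: a=1, p=524, q=39
  k=6: a=3, p=1881, q=140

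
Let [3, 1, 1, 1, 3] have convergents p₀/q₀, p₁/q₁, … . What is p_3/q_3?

11/3

Using pₖ = aₖpₖ₋₁ + pₖ₋₂, qₖ = aₖqₖ₋₁ + qₖ₋₂ (with p₋₁=1, p₋₂=0, q₋₁=0, q₋₂=1):
  k=0: a=3, p=3, q=1
  k=1: a=1, p=4, q=1
  k=2: a=1, p=7, q=2
  k=3: a=1, p=11, q=3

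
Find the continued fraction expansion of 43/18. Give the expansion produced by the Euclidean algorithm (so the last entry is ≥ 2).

[2; 2, 1, 1, 3]

43 = 2×18 + 7
18 = 2×7 + 4
7 = 1×4 + 3
4 = 1×3 + 1
3 = 3×1 + 0  (stop)
So 43/18 = [2; 2, 1, 1, 3].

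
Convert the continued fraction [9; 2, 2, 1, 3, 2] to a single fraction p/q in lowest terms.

Fold from the inside: start with 2/1.
  3 + 1/2 = 7/2
  1 + 2/7 = 9/7
  2 + 7/9 = 25/9
  2 + 9/25 = 59/25
  9 + 25/59 = 556/59

556/59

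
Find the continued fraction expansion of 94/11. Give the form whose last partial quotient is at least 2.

94 = 8*11 + 6
11 = 1*6 + 5
6 = 1*5 + 1
5 = 5*1 + 0  (stop)
So 94/11 = [8; 1, 1, 5].

[8; 1, 1, 5]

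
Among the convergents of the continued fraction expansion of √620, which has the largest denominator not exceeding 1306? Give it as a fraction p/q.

12425/499

√620 = [24; 1, 8, 1, 48, …] (period length 4).
Convergents:
  p_0/q_0 = 24/1
  p_1/q_1 = 25/1
  p_2/q_2 = 224/9
  p_3/q_3 = 249/10
  p_4/q_4 = 12176/489
  p_5/q_5 = 12425/499
  p_6/q_6 = 111576/4481
q_5 = 499 ≤ 1306 < 4481 = q_6, so the answer is 12425/499.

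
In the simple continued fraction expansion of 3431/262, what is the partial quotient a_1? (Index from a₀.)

3431 = 13·262 + 25   →  a_0 = 13
262 = 10·25 + 12   →  a_1 = 10

10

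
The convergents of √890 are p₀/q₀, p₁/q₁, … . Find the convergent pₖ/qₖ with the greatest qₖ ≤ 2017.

53371/1789

√890 = [29; 1, 4, 1, 58, …] (period length 4).
Convergents:
  p_0/q_0 = 29/1
  p_1/q_1 = 30/1
  p_2/q_2 = 149/5
  p_3/q_3 = 179/6
  p_4/q_4 = 10531/353
  p_5/q_5 = 10710/359
  p_6/q_6 = 53371/1789
  p_7/q_7 = 64081/2148
q_6 = 1789 ≤ 2017 < 2148 = q_7, so the answer is 53371/1789.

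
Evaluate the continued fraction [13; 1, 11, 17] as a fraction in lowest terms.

Using pₖ = aₖpₖ₋₁ + pₖ₋₂ and qₖ = aₖqₖ₋₁ + qₖ₋₂:
  k=0: a=13, p=13, q=1
  k=1: a=1, p=14, q=1
  k=2: a=11, p=167, q=12
  k=3: a=17, p=2853, q=205

2853/205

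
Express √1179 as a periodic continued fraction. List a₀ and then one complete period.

a₀ = ⌊√1179⌋ = 34.
With m₀=0, d₀=1 and mₖ₊₁ = dₖaₖ − mₖ, dₖ₊₁ = (n − mₖ₊₁²)/dₖ, aₖ₊₁ = ⌊(a₀+mₖ₊₁)/dₖ₊₁⌋:
  k=1: m=34, d=23, a=2
  k=2: m=12, d=45, a=1
  k=3: m=33, d=2, a=33
  k=4: m=33, d=45, a=1
  k=5: m=12, d=23, a=2
  k=6: m=34, d=1, a=68
d=1 and a=2a₀=68 at k=6, so the next step gives (m, d) = (34, 23) again — its k=1 value — and the period has length 6.

[34; 2, 1, 33, 1, 2, 68]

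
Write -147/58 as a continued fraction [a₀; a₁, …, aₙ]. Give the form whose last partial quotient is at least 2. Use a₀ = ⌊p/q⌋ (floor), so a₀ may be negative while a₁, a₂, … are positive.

-147 = -3·58 + 27
58 = 2·27 + 4
27 = 6·4 + 3
4 = 1·3 + 1
3 = 3·1 + 0  (stop)
So -147/58 = [-3; 2, 6, 1, 3].

[-3; 2, 6, 1, 3]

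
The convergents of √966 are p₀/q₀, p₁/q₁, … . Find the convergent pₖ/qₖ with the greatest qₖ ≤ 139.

1927/62

√966 = [31; 12, 2, 2, 2, 12, 62, …] (period length 6).
Convergents:
  p_0/q_0 = 31/1
  p_1/q_1 = 373/12
  p_2/q_2 = 777/25
  p_3/q_3 = 1927/62
  p_4/q_4 = 4631/149
q_3 = 62 ≤ 139 < 149 = q_4, so the answer is 1927/62.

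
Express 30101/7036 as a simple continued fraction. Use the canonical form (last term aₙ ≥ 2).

[4; 3, 1, 1, 2, 8, 9, 5]

30101 = 4×7036 + 1957
7036 = 3×1957 + 1165
1957 = 1×1165 + 792
1165 = 1×792 + 373
792 = 2×373 + 46
373 = 8×46 + 5
46 = 9×5 + 1
5 = 5×1 + 0  (stop)
So 30101/7036 = [4; 3, 1, 1, 2, 8, 9, 5].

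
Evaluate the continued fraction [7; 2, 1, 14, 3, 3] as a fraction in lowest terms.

Fold from the inside: start with 3/1.
  3 + 1/3 = 10/3
  14 + 3/10 = 143/10
  1 + 10/143 = 153/143
  2 + 143/153 = 449/153
  7 + 153/449 = 3296/449

3296/449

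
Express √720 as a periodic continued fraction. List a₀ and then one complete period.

[26; 1, 4, 1, 52]

a₀ = ⌊√720⌋ = 26.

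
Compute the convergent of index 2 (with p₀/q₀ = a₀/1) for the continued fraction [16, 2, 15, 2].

Using pₖ = aₖpₖ₋₁ + pₖ₋₂, qₖ = aₖqₖ₋₁ + qₖ₋₂ (with p₋₁=1, p₋₂=0, q₋₁=0, q₋₂=1):
  k=0: a=16, p=16, q=1
  k=1: a=2, p=33, q=2
  k=2: a=15, p=511, q=31

511/31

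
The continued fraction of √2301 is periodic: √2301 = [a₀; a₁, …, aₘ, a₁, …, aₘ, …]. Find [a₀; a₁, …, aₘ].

[47; 1, 30, 1, 94]

a₀ = ⌊√2301⌋ = 47.
With m₀=0, d₀=1 and mₖ₊₁ = dₖaₖ − mₖ, dₖ₊₁ = (n − mₖ₊₁²)/dₖ, aₖ₊₁ = ⌊(a₀+mₖ₊₁)/dₖ₊₁⌋:
  k=1: m=47, d=92, a=1
  k=2: m=45, d=3, a=30
  k=3: m=45, d=92, a=1
  k=4: m=47, d=1, a=94
d=1 and a=2a₀=94 at k=4, so the next step gives (m, d) = (47, 92) again — its k=1 value — and the period has length 4.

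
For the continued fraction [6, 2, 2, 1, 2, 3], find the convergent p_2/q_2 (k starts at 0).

32/5

Using pₖ = aₖpₖ₋₁ + pₖ₋₂, qₖ = aₖqₖ₋₁ + qₖ₋₂ (with p₋₁=1, p₋₂=0, q₋₁=0, q₋₂=1):
  k=0: a=6, p=6, q=1
  k=1: a=2, p=13, q=2
  k=2: a=2, p=32, q=5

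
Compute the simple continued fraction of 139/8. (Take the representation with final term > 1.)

139 = 17×8 + 3
8 = 2×3 + 2
3 = 1×2 + 1
2 = 2×1 + 0  (stop)
So 139/8 = [17; 2, 1, 2].

[17; 2, 1, 2]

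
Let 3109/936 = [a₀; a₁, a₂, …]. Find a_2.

3109 = 3·936 + 301   →  a_0 = 3
936 = 3·301 + 33   →  a_1 = 3
301 = 9·33 + 4   →  a_2 = 9

9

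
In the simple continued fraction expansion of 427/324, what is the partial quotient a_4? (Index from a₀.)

6

427 = 1·324 + 103   →  a_0 = 1
324 = 3·103 + 15   →  a_1 = 3
103 = 6·15 + 13   →  a_2 = 6
15 = 1·13 + 2   →  a_3 = 1
13 = 6·2 + 1   →  a_4 = 6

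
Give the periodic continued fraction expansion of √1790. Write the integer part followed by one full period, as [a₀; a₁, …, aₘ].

a₀ = ⌊√1790⌋ = 42.

[42; 3, 4, 8, 4, 3, 84]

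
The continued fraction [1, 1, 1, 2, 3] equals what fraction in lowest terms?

27/17

Fold from the inside: start with 3/1.
  2 + 1/3 = 7/3
  1 + 3/7 = 10/7
  1 + 7/10 = 17/10
  1 + 10/17 = 27/17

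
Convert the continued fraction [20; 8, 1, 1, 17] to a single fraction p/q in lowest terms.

5995/298

Fold from the inside: start with 17/1.
  1 + 1/17 = 18/17
  1 + 17/18 = 35/18
  8 + 18/35 = 298/35
  20 + 35/298 = 5995/298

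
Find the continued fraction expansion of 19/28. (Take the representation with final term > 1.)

[0; 1, 2, 9]

19 = 0×28 + 19
28 = 1×19 + 9
19 = 2×9 + 1
9 = 9×1 + 0  (stop)
So 19/28 = [0; 1, 2, 9].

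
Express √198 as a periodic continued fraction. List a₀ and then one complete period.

[14; 14, 28]

a₀ = ⌊√198⌋ = 14.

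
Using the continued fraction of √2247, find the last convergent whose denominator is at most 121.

3650/77

√2247 = [47; 2, 2, 15, 2, 2, 94, …] (period length 6).
Convergents:
  p_0/q_0 = 47/1
  p_1/q_1 = 95/2
  p_2/q_2 = 237/5
  p_3/q_3 = 3650/77
  p_4/q_4 = 7537/159
q_3 = 77 ≤ 121 < 159 = q_4, so the answer is 3650/77.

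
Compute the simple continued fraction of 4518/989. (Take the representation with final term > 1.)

4518 = 4·989 + 562
989 = 1·562 + 427
562 = 1·427 + 135
427 = 3·135 + 22
135 = 6·22 + 3
22 = 7·3 + 1
3 = 3·1 + 0  (stop)
So 4518/989 = [4; 1, 1, 3, 6, 7, 3].

[4; 1, 1, 3, 6, 7, 3]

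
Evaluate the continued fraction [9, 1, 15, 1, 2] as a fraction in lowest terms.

497/50

Using pₖ = aₖpₖ₋₁ + pₖ₋₂ and qₖ = aₖqₖ₋₁ + qₖ₋₂:
  k=0: a=9, p=9, q=1
  k=1: a=1, p=10, q=1
  k=2: a=15, p=159, q=16
  k=3: a=1, p=169, q=17
  k=4: a=2, p=497, q=50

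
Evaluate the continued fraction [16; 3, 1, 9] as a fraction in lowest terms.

Using pₖ = aₖpₖ₋₁ + pₖ₋₂ and qₖ = aₖqₖ₋₁ + qₖ₋₂:
  k=0: a=16, p=16, q=1
  k=1: a=3, p=49, q=3
  k=2: a=1, p=65, q=4
  k=3: a=9, p=634, q=39

634/39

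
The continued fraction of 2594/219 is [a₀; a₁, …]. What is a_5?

2594 = 11·219 + 185   →  a_0 = 11
219 = 1·185 + 34   →  a_1 = 1
185 = 5·34 + 15   →  a_2 = 5
34 = 2·15 + 4   →  a_3 = 2
15 = 3·4 + 3   →  a_4 = 3
4 = 1·3 + 1   →  a_5 = 1

1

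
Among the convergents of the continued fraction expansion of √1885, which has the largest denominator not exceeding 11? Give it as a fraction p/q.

√1885 = [43; 2, 2, 2, 86, …] (period length 4).
Convergents:
  p_0/q_0 = 43/1
  p_1/q_1 = 87/2
  p_2/q_2 = 217/5
  p_3/q_3 = 521/12
q_2 = 5 ≤ 11 < 12 = q_3, so the answer is 217/5.

217/5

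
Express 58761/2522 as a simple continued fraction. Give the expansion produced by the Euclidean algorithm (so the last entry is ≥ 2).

58761 = 23*2522 + 755
2522 = 3*755 + 257
755 = 2*257 + 241
257 = 1*241 + 16
241 = 15*16 + 1
16 = 16*1 + 0  (stop)
So 58761/2522 = [23; 3, 2, 1, 15, 16].

[23; 3, 2, 1, 15, 16]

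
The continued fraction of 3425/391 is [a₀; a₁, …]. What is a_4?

3425 = 8·391 + 297   →  a_0 = 8
391 = 1·297 + 94   →  a_1 = 1
297 = 3·94 + 15   →  a_2 = 3
94 = 6·15 + 4   →  a_3 = 6
15 = 3·4 + 3   →  a_4 = 3

3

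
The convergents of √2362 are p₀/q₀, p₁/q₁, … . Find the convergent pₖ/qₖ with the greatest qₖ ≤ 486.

√2362 = [48; 1, 1, 1, 1, 96, …] (period length 5).
Convergents:
  p_0/q_0 = 48/1
  p_1/q_1 = 49/1
  p_2/q_2 = 97/2
  p_3/q_3 = 146/3
  p_4/q_4 = 243/5
  p_5/q_5 = 23474/483
  p_6/q_6 = 23717/488
q_5 = 483 ≤ 486 < 488 = q_6, so the answer is 23474/483.

23474/483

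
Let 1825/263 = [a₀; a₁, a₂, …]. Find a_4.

1825 = 6·263 + 247   →  a_0 = 6
263 = 1·247 + 16   →  a_1 = 1
247 = 15·16 + 7   →  a_2 = 15
16 = 2·7 + 2   →  a_3 = 2
7 = 3·2 + 1   →  a_4 = 3

3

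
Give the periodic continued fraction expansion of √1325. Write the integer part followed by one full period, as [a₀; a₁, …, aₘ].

a₀ = ⌊√1325⌋ = 36.
With m₀=0, d₀=1 and mₖ₊₁ = dₖaₖ − mₖ, dₖ₊₁ = (n − mₖ₊₁²)/dₖ, aₖ₊₁ = ⌊(a₀+mₖ₊₁)/dₖ₊₁⌋:
  k=1: m=36, d=29, a=2
  k=2: m=22, d=29, a=2
  k=3: m=36, d=1, a=72
d=1 and a=2a₀=72 at k=3, so the next step gives (m, d) = (36, 29) again — its k=1 value — and the period has length 3.

[36; 2, 2, 72]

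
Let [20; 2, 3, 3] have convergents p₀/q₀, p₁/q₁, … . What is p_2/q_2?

Using pₖ = aₖpₖ₋₁ + pₖ₋₂, qₖ = aₖqₖ₋₁ + qₖ₋₂ (with p₋₁=1, p₋₂=0, q₋₁=0, q₋₂=1):
  k=0: a=20, p=20, q=1
  k=1: a=2, p=41, q=2
  k=2: a=3, p=143, q=7

143/7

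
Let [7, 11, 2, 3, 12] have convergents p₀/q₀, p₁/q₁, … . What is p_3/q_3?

Using pₖ = aₖpₖ₋₁ + pₖ₋₂, qₖ = aₖqₖ₋₁ + qₖ₋₂ (with p₋₁=1, p₋₂=0, q₋₁=0, q₋₂=1):
  k=0: a=7, p=7, q=1
  k=1: a=11, p=78, q=11
  k=2: a=2, p=163, q=23
  k=3: a=3, p=567, q=80

567/80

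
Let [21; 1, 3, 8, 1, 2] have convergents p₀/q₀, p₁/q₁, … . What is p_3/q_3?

718/33

Using pₖ = aₖpₖ₋₁ + pₖ₋₂, qₖ = aₖqₖ₋₁ + qₖ₋₂ (with p₋₁=1, p₋₂=0, q₋₁=0, q₋₂=1):
  k=0: a=21, p=21, q=1
  k=1: a=1, p=22, q=1
  k=2: a=3, p=87, q=4
  k=3: a=8, p=718, q=33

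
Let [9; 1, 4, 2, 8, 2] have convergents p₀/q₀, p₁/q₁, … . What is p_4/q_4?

Using pₖ = aₖpₖ₋₁ + pₖ₋₂, qₖ = aₖqₖ₋₁ + qₖ₋₂ (with p₋₁=1, p₋₂=0, q₋₁=0, q₋₂=1):
  k=0: a=9, p=9, q=1
  k=1: a=1, p=10, q=1
  k=2: a=4, p=49, q=5
  k=3: a=2, p=108, q=11
  k=4: a=8, p=913, q=93

913/93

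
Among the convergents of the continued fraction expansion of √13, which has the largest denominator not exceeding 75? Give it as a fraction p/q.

√13 = [3; 1, 1, 1, 1, 6, …] (period length 5).
Convergents:
  p_0/q_0 = 3/1
  p_1/q_1 = 4/1
  p_2/q_2 = 7/2
  p_3/q_3 = 11/3
  p_4/q_4 = 18/5
  p_5/q_5 = 119/33
  p_6/q_6 = 137/38
  p_7/q_7 = 256/71
  p_8/q_8 = 393/109
q_7 = 71 ≤ 75 < 109 = q_8, so the answer is 256/71.

256/71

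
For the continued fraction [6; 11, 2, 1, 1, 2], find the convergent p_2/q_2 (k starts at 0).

140/23

Using pₖ = aₖpₖ₋₁ + pₖ₋₂, qₖ = aₖqₖ₋₁ + qₖ₋₂ (with p₋₁=1, p₋₂=0, q₋₁=0, q₋₂=1):
  k=0: a=6, p=6, q=1
  k=1: a=11, p=67, q=11
  k=2: a=2, p=140, q=23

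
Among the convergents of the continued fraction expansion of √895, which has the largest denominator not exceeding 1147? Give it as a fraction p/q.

√895 = [29; 1, 10, 1, 58, …] (period length 4).
Convergents:
  p_0/q_0 = 29/1
  p_1/q_1 = 30/1
  p_2/q_2 = 329/11
  p_3/q_3 = 359/12
  p_4/q_4 = 21151/707
  p_5/q_5 = 21510/719
  p_6/q_6 = 236251/7897
q_5 = 719 ≤ 1147 < 7897 = q_6, so the answer is 21510/719.

21510/719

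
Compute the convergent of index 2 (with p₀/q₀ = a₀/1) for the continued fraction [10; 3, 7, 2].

Using pₖ = aₖpₖ₋₁ + pₖ₋₂, qₖ = aₖqₖ₋₁ + qₖ₋₂ (with p₋₁=1, p₋₂=0, q₋₁=0, q₋₂=1):
  k=0: a=10, p=10, q=1
  k=1: a=3, p=31, q=3
  k=2: a=7, p=227, q=22

227/22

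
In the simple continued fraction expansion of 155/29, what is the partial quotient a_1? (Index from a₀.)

155 = 5·29 + 10   →  a_0 = 5
29 = 2·10 + 9   →  a_1 = 2

2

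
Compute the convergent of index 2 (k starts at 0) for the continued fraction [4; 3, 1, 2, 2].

Using pₖ = aₖpₖ₋₁ + pₖ₋₂, qₖ = aₖqₖ₋₁ + qₖ₋₂ (with p₋₁=1, p₋₂=0, q₋₁=0, q₋₂=1):
  k=0: a=4, p=4, q=1
  k=1: a=3, p=13, q=3
  k=2: a=1, p=17, q=4

17/4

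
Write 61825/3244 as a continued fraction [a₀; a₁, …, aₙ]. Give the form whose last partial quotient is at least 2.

61825 = 19×3244 + 189
3244 = 17×189 + 31
189 = 6×31 + 3
31 = 10×3 + 1
3 = 3×1 + 0  (stop)
So 61825/3244 = [19; 17, 6, 10, 3].

[19; 17, 6, 10, 3]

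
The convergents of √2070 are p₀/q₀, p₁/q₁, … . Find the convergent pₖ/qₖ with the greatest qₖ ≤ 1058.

16561/364

√2070 = [45; 2, 90, …] (period length 2).
Convergents:
  p_0/q_0 = 45/1
  p_1/q_1 = 91/2
  p_2/q_2 = 8235/181
  p_3/q_3 = 16561/364
  p_4/q_4 = 1498725/32941
q_3 = 364 ≤ 1058 < 32941 = q_4, so the answer is 16561/364.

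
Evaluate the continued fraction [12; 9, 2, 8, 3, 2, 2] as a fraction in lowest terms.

Fold from the inside: start with 2/1.
  2 + 1/2 = 5/2
  3 + 2/5 = 17/5
  8 + 5/17 = 141/17
  2 + 17/141 = 299/141
  9 + 141/299 = 2832/299
  12 + 299/2832 = 34283/2832

34283/2832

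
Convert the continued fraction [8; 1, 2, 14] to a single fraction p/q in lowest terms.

Fold from the inside: start with 14/1.
  2 + 1/14 = 29/14
  1 + 14/29 = 43/29
  8 + 29/43 = 373/43

373/43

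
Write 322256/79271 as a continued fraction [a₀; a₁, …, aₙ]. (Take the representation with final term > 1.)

[4; 15, 3, 17, 12, 2, 1, 2]

322256 = 4×79271 + 5172
79271 = 15×5172 + 1691
5172 = 3×1691 + 99
1691 = 17×99 + 8
99 = 12×8 + 3
8 = 2×3 + 2
3 = 1×2 + 1
2 = 2×1 + 0  (stop)
So 322256/79271 = [4; 15, 3, 17, 12, 2, 1, 2].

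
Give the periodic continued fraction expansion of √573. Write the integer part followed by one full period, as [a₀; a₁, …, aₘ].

a₀ = ⌊√573⌋ = 23.
With m₀=0, d₀=1 and mₖ₊₁ = dₖaₖ − mₖ, dₖ₊₁ = (n − mₖ₊₁²)/dₖ, aₖ₊₁ = ⌊(a₀+mₖ₊₁)/dₖ₊₁⌋:
  k=1: m=23, d=44, a=1
  k=2: m=21, d=3, a=14
  k=3: m=21, d=44, a=1
  k=4: m=23, d=1, a=46
d=1 and a=2a₀=46 at k=4, so the next step gives (m, d) = (23, 44) again — its k=1 value — and the period has length 4.

[23; 1, 14, 1, 46]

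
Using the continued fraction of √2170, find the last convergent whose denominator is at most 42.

559/12

√2170 = [46; 1, 1, 2, 1, 1, 92, …] (period length 6).
Convergents:
  p_0/q_0 = 46/1
  p_1/q_1 = 47/1
  p_2/q_2 = 93/2
  p_3/q_3 = 233/5
  p_4/q_4 = 326/7
  p_5/q_5 = 559/12
  p_6/q_6 = 51754/1111
q_5 = 12 ≤ 42 < 1111 = q_6, so the answer is 559/12.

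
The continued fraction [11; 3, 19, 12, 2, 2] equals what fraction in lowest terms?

40904/3611

Using pₖ = aₖpₖ₋₁ + pₖ₋₂ and qₖ = aₖqₖ₋₁ + qₖ₋₂:
  k=0: a=11, p=11, q=1
  k=1: a=3, p=34, q=3
  k=2: a=19, p=657, q=58
  k=3: a=12, p=7918, q=699
  k=4: a=2, p=16493, q=1456
  k=5: a=2, p=40904, q=3611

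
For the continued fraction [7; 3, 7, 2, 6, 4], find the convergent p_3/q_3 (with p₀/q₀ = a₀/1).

344/47

Using pₖ = aₖpₖ₋₁ + pₖ₋₂, qₖ = aₖqₖ₋₁ + qₖ₋₂ (with p₋₁=1, p₋₂=0, q₋₁=0, q₋₂=1):
  k=0: a=7, p=7, q=1
  k=1: a=3, p=22, q=3
  k=2: a=7, p=161, q=22
  k=3: a=2, p=344, q=47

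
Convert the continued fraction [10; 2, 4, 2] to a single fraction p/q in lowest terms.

209/20

Fold from the inside: start with 2/1.
  4 + 1/2 = 9/2
  2 + 2/9 = 20/9
  10 + 9/20 = 209/20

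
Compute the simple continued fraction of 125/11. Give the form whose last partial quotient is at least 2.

[11; 2, 1, 3]

125 = 11·11 + 4
11 = 2·4 + 3
4 = 1·3 + 1
3 = 3·1 + 0  (stop)
So 125/11 = [11; 2, 1, 3].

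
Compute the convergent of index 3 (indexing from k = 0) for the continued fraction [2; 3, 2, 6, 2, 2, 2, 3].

103/45

Using pₖ = aₖpₖ₋₁ + pₖ₋₂, qₖ = aₖqₖ₋₁ + qₖ₋₂ (with p₋₁=1, p₋₂=0, q₋₁=0, q₋₂=1):
  k=0: a=2, p=2, q=1
  k=1: a=3, p=7, q=3
  k=2: a=2, p=16, q=7
  k=3: a=6, p=103, q=45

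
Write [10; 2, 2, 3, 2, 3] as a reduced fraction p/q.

1395/134

Fold from the inside: start with 3/1.
  2 + 1/3 = 7/3
  3 + 3/7 = 24/7
  2 + 7/24 = 55/24
  2 + 24/55 = 134/55
  10 + 55/134 = 1395/134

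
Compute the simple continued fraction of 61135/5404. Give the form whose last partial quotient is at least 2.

61135 = 11*5404 + 1691
5404 = 3*1691 + 331
1691 = 5*331 + 36
331 = 9*36 + 7
36 = 5*7 + 1
7 = 7*1 + 0  (stop)
So 61135/5404 = [11; 3, 5, 9, 5, 7].

[11; 3, 5, 9, 5, 7]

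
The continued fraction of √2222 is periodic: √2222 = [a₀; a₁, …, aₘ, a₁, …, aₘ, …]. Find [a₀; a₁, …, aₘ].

a₀ = ⌊√2222⌋ = 47.

[47; 7, 4, 7, 94]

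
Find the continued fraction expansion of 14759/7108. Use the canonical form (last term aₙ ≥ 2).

14759 = 2*7108 + 543
7108 = 13*543 + 49
543 = 11*49 + 4
49 = 12*4 + 1
4 = 4*1 + 0  (stop)
So 14759/7108 = [2; 13, 11, 12, 4].

[2; 13, 11, 12, 4]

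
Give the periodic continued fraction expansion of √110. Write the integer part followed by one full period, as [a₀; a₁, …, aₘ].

[10; 2, 20]

a₀ = ⌊√110⌋ = 10.
With m₀=0, d₀=1 and mₖ₊₁ = dₖaₖ − mₖ, dₖ₊₁ = (n − mₖ₊₁²)/dₖ, aₖ₊₁ = ⌊(a₀+mₖ₊₁)/dₖ₊₁⌋:
  k=1: m=10, d=10, a=2
  k=2: m=10, d=1, a=20
d=1 and a=2a₀=20 at k=2, so the next step gives (m, d) = (10, 10) again — its k=1 value — and the period has length 2.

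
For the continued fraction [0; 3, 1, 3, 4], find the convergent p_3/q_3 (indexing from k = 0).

4/15

Using pₖ = aₖpₖ₋₁ + pₖ₋₂, qₖ = aₖqₖ₋₁ + qₖ₋₂ (with p₋₁=1, p₋₂=0, q₋₁=0, q₋₂=1):
  k=0: a=0, p=0, q=1
  k=1: a=3, p=1, q=3
  k=2: a=1, p=1, q=4
  k=3: a=3, p=4, q=15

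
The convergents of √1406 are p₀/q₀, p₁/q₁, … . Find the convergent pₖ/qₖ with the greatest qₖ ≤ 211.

√1406 = [37; 2, 74, …] (period length 2).
Convergents:
  p_0/q_0 = 37/1
  p_1/q_1 = 75/2
  p_2/q_2 = 5587/149
  p_3/q_3 = 11249/300
q_2 = 149 ≤ 211 < 300 = q_3, so the answer is 5587/149.

5587/149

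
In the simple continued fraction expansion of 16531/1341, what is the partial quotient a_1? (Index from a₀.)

3

16531 = 12·1341 + 439   →  a_0 = 12
1341 = 3·439 + 24   →  a_1 = 3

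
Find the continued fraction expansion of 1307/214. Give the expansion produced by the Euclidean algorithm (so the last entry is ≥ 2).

1307 = 6×214 + 23
214 = 9×23 + 7
23 = 3×7 + 2
7 = 3×2 + 1
2 = 2×1 + 0  (stop)
So 1307/214 = [6; 9, 3, 3, 2].

[6; 9, 3, 3, 2]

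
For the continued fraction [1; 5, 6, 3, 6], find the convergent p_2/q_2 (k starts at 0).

Using pₖ = aₖpₖ₋₁ + pₖ₋₂, qₖ = aₖqₖ₋₁ + qₖ₋₂ (with p₋₁=1, p₋₂=0, q₋₁=0, q₋₂=1):
  k=0: a=1, p=1, q=1
  k=1: a=5, p=6, q=5
  k=2: a=6, p=37, q=31

37/31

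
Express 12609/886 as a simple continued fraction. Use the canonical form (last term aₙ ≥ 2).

[14; 4, 3, 9, 2, 3]

12609 = 14·886 + 205
886 = 4·205 + 66
205 = 3·66 + 7
66 = 9·7 + 3
7 = 2·3 + 1
3 = 3·1 + 0  (stop)
So 12609/886 = [14; 4, 3, 9, 2, 3].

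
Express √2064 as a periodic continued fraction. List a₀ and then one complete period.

[45; 2, 3, 7, 3, 2, 90]

a₀ = ⌊√2064⌋ = 45.
With m₀=0, d₀=1 and mₖ₊₁ = dₖaₖ − mₖ, dₖ₊₁ = (n − mₖ₊₁²)/dₖ, aₖ₊₁ = ⌊(a₀+mₖ₊₁)/dₖ₊₁⌋:
  k=1: m=45, d=39, a=2
  k=2: m=33, d=25, a=3
  k=3: m=42, d=12, a=7
  k=4: m=42, d=25, a=3
  k=5: m=33, d=39, a=2
  k=6: m=45, d=1, a=90
d=1 and a=2a₀=90 at k=6, so the next step gives (m, d) = (45, 39) again — its k=1 value — and the period has length 6.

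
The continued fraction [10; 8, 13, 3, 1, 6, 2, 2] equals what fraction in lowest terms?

155006/15311

Fold from the inside: start with 2/1.
  2 + 1/2 = 5/2
  6 + 2/5 = 32/5
  1 + 5/32 = 37/32
  3 + 32/37 = 143/37
  13 + 37/143 = 1896/143
  8 + 143/1896 = 15311/1896
  10 + 1896/15311 = 155006/15311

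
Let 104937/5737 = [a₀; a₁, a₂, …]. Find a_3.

104937 = 18·5737 + 1671   →  a_0 = 18
5737 = 3·1671 + 724   →  a_1 = 3
1671 = 2·724 + 223   →  a_2 = 2
724 = 3·223 + 55   →  a_3 = 3

3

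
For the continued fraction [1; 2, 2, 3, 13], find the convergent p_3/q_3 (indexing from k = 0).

24/17

Using pₖ = aₖpₖ₋₁ + pₖ₋₂, qₖ = aₖqₖ₋₁ + qₖ₋₂ (with p₋₁=1, p₋₂=0, q₋₁=0, q₋₂=1):
  k=0: a=1, p=1, q=1
  k=1: a=2, p=3, q=2
  k=2: a=2, p=7, q=5
  k=3: a=3, p=24, q=17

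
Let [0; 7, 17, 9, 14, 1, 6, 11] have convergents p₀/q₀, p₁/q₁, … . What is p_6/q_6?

16135/113888

Using pₖ = aₖpₖ₋₁ + pₖ₋₂, qₖ = aₖqₖ₋₁ + qₖ₋₂ (with p₋₁=1, p₋₂=0, q₋₁=0, q₋₂=1):
  k=0: a=0, p=0, q=1
  k=1: a=7, p=1, q=7
  k=2: a=17, p=17, q=120
  k=3: a=9, p=154, q=1087
  k=4: a=14, p=2173, q=15338
  k=5: a=1, p=2327, q=16425
  k=6: a=6, p=16135, q=113888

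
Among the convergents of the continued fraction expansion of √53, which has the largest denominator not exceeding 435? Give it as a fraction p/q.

√53 = [7; 3, 1, 1, 3, 14, …] (period length 5).
Convergents:
  p_0/q_0 = 7/1
  p_1/q_1 = 22/3
  p_2/q_2 = 29/4
  p_3/q_3 = 51/7
  p_4/q_4 = 182/25
  p_5/q_5 = 2599/357
  p_6/q_6 = 7979/1096
q_5 = 357 ≤ 435 < 1096 = q_6, so the answer is 2599/357.

2599/357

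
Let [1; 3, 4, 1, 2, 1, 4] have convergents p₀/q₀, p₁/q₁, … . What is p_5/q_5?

80/61

Using pₖ = aₖpₖ₋₁ + pₖ₋₂, qₖ = aₖqₖ₋₁ + qₖ₋₂ (with p₋₁=1, p₋₂=0, q₋₁=0, q₋₂=1):
  k=0: a=1, p=1, q=1
  k=1: a=3, p=4, q=3
  k=2: a=4, p=17, q=13
  k=3: a=1, p=21, q=16
  k=4: a=2, p=59, q=45
  k=5: a=1, p=80, q=61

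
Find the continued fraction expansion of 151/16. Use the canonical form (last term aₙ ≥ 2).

[9; 2, 3, 2]

151 = 9×16 + 7
16 = 2×7 + 2
7 = 3×2 + 1
2 = 2×1 + 0  (stop)
So 151/16 = [9; 2, 3, 2].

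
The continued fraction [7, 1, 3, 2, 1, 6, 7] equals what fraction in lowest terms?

4833/622

Fold from the inside: start with 7/1.
  6 + 1/7 = 43/7
  1 + 7/43 = 50/43
  2 + 43/50 = 143/50
  3 + 50/143 = 479/143
  1 + 143/479 = 622/479
  7 + 479/622 = 4833/622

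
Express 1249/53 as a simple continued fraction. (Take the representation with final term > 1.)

1249 = 23*53 + 30
53 = 1*30 + 23
30 = 1*23 + 7
23 = 3*7 + 2
7 = 3*2 + 1
2 = 2*1 + 0  (stop)
So 1249/53 = [23; 1, 1, 3, 3, 2].

[23; 1, 1, 3, 3, 2]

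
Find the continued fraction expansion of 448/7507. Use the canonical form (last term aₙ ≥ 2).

[0; 16, 1, 3, 9, 12]

448 = 0×7507 + 448
7507 = 16×448 + 339
448 = 1×339 + 109
339 = 3×109 + 12
109 = 9×12 + 1
12 = 12×1 + 0  (stop)
So 448/7507 = [0; 16, 1, 3, 9, 12].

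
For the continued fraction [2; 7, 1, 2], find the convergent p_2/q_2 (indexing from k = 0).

17/8

Using pₖ = aₖpₖ₋₁ + pₖ₋₂, qₖ = aₖqₖ₋₁ + qₖ₋₂ (with p₋₁=1, p₋₂=0, q₋₁=0, q₋₂=1):
  k=0: a=2, p=2, q=1
  k=1: a=7, p=15, q=7
  k=2: a=1, p=17, q=8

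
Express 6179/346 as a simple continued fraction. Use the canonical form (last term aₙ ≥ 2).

6179 = 17·346 + 297
346 = 1·297 + 49
297 = 6·49 + 3
49 = 16·3 + 1
3 = 3·1 + 0  (stop)
So 6179/346 = [17; 1, 6, 16, 3].

[17; 1, 6, 16, 3]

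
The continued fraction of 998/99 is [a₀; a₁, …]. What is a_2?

998 = 10·99 + 8   →  a_0 = 10
99 = 12·8 + 3   →  a_1 = 12
8 = 2·3 + 2   →  a_2 = 2

2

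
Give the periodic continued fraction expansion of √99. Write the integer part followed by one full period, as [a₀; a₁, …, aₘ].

a₀ = ⌊√99⌋ = 9.
With m₀=0, d₀=1 and mₖ₊₁ = dₖaₖ − mₖ, dₖ₊₁ = (n − mₖ₊₁²)/dₖ, aₖ₊₁ = ⌊(a₀+mₖ₊₁)/dₖ₊₁⌋:
  k=1: m=9, d=18, a=1
  k=2: m=9, d=1, a=18
d=1 and a=2a₀=18 at k=2, so the next step gives (m, d) = (9, 18) again — its k=1 value — and the period has length 2.

[9; 1, 18]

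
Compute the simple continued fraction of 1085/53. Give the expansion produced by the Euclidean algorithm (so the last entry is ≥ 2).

[20; 2, 8, 3]

1085 = 20·53 + 25
53 = 2·25 + 3
25 = 8·3 + 1
3 = 3·1 + 0  (stop)
So 1085/53 = [20; 2, 8, 3].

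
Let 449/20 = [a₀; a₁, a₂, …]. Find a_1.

2

449 = 22·20 + 9   →  a_0 = 22
20 = 2·9 + 2   →  a_1 = 2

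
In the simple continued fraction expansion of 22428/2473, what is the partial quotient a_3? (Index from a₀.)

6

22428 = 9·2473 + 171   →  a_0 = 9
2473 = 14·171 + 79   →  a_1 = 14
171 = 2·79 + 13   →  a_2 = 2
79 = 6·13 + 1   →  a_3 = 6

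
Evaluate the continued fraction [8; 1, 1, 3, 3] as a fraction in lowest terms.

197/23

Fold from the inside: start with 3/1.
  3 + 1/3 = 10/3
  1 + 3/10 = 13/10
  1 + 10/13 = 23/13
  8 + 13/23 = 197/23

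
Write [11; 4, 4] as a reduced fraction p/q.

Fold from the inside: start with 4/1.
  4 + 1/4 = 17/4
  11 + 4/17 = 191/17

191/17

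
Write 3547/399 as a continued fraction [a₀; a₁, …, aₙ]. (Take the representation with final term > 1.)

3547 = 8*399 + 355
399 = 1*355 + 44
355 = 8*44 + 3
44 = 14*3 + 2
3 = 1*2 + 1
2 = 2*1 + 0  (stop)
So 3547/399 = [8; 1, 8, 14, 1, 2].

[8; 1, 8, 14, 1, 2]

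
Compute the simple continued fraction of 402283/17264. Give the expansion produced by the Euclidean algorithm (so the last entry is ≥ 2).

[23; 3, 3, 5, 7, 1, 3, 10]

402283 = 23×17264 + 5211
17264 = 3×5211 + 1631
5211 = 3×1631 + 318
1631 = 5×318 + 41
318 = 7×41 + 31
41 = 1×31 + 10
31 = 3×10 + 1
10 = 10×1 + 0  (stop)
So 402283/17264 = [23; 3, 3, 5, 7, 1, 3, 10].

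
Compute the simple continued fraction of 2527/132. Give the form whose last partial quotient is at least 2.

2527 = 19·132 + 19
132 = 6·19 + 18
19 = 1·18 + 1
18 = 18·1 + 0  (stop)
So 2527/132 = [19; 6, 1, 18].

[19; 6, 1, 18]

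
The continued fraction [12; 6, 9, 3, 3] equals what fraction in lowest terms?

Using pₖ = aₖpₖ₋₁ + pₖ₋₂ and qₖ = aₖqₖ₋₁ + qₖ₋₂:
  k=0: a=12, p=12, q=1
  k=1: a=6, p=73, q=6
  k=2: a=9, p=669, q=55
  k=3: a=3, p=2080, q=171
  k=4: a=3, p=6909, q=568

6909/568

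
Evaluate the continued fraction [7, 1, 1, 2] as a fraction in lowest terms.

38/5

Using pₖ = aₖpₖ₋₁ + pₖ₋₂ and qₖ = aₖqₖ₋₁ + qₖ₋₂:
  k=0: a=7, p=7, q=1
  k=1: a=1, p=8, q=1
  k=2: a=1, p=15, q=2
  k=3: a=2, p=38, q=5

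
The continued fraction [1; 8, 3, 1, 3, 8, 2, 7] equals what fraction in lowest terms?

Fold from the inside: start with 7/1.
  2 + 1/7 = 15/7
  8 + 7/15 = 127/15
  3 + 15/127 = 396/127
  1 + 127/396 = 523/396
  3 + 396/523 = 1965/523
  8 + 523/1965 = 16243/1965
  1 + 1965/16243 = 18208/16243

18208/16243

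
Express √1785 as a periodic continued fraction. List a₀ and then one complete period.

[42; 4, 84]

a₀ = ⌊√1785⌋ = 42.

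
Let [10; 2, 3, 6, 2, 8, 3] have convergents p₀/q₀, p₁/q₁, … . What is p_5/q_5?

8387/804

Using pₖ = aₖpₖ₋₁ + pₖ₋₂, qₖ = aₖqₖ₋₁ + qₖ₋₂ (with p₋₁=1, p₋₂=0, q₋₁=0, q₋₂=1):
  k=0: a=10, p=10, q=1
  k=1: a=2, p=21, q=2
  k=2: a=3, p=73, q=7
  k=3: a=6, p=459, q=44
  k=4: a=2, p=991, q=95
  k=5: a=8, p=8387, q=804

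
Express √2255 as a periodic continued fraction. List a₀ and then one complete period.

a₀ = ⌊√2255⌋ = 47.
With m₀=0, d₀=1 and mₖ₊₁ = dₖaₖ − mₖ, dₖ₊₁ = (n − mₖ₊₁²)/dₖ, aₖ₊₁ = ⌊(a₀+mₖ₊₁)/dₖ₊₁⌋:
  k=1: m=47, d=46, a=2
  k=2: m=45, d=5, a=18
  k=3: m=45, d=46, a=2
  k=4: m=47, d=1, a=94
d=1 and a=2a₀=94 at k=4, so the next step gives (m, d) = (47, 46) again — its k=1 value — and the period has length 4.

[47; 2, 18, 2, 94]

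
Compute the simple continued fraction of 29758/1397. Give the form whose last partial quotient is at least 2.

29758 = 21×1397 + 421
1397 = 3×421 + 134
421 = 3×134 + 19
134 = 7×19 + 1
19 = 19×1 + 0  (stop)
So 29758/1397 = [21; 3, 3, 7, 19].

[21; 3, 3, 7, 19]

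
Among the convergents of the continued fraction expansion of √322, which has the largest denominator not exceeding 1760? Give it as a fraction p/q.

√322 = [17; 1, 16, 1, 34, …] (period length 4).
Convergents:
  p_0/q_0 = 17/1
  p_1/q_1 = 18/1
  p_2/q_2 = 305/17
  p_3/q_3 = 323/18
  p_4/q_4 = 11287/629
  p_5/q_5 = 11610/647
  p_6/q_6 = 197047/10981
q_5 = 647 ≤ 1760 < 10981 = q_6, so the answer is 11610/647.

11610/647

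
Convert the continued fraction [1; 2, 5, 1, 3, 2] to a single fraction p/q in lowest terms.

165/113

Using pₖ = aₖpₖ₋₁ + pₖ₋₂ and qₖ = aₖqₖ₋₁ + qₖ₋₂:
  k=0: a=1, p=1, q=1
  k=1: a=2, p=3, q=2
  k=2: a=5, p=16, q=11
  k=3: a=1, p=19, q=13
  k=4: a=3, p=73, q=50
  k=5: a=2, p=165, q=113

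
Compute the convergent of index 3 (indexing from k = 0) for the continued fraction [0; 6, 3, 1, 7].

Using pₖ = aₖpₖ₋₁ + pₖ₋₂, qₖ = aₖqₖ₋₁ + qₖ₋₂ (with p₋₁=1, p₋₂=0, q₋₁=0, q₋₂=1):
  k=0: a=0, p=0, q=1
  k=1: a=6, p=1, q=6
  k=2: a=3, p=3, q=19
  k=3: a=1, p=4, q=25

4/25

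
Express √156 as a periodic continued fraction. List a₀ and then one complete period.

a₀ = ⌊√156⌋ = 12.
With m₀=0, d₀=1 and mₖ₊₁ = dₖaₖ − mₖ, dₖ₊₁ = (n − mₖ₊₁²)/dₖ, aₖ₊₁ = ⌊(a₀+mₖ₊₁)/dₖ₊₁⌋:
  k=1: m=12, d=12, a=2
  k=2: m=12, d=1, a=24
d=1 and a=2a₀=24 at k=2, so the next step gives (m, d) = (12, 12) again — its k=1 value — and the period has length 2.

[12; 2, 24]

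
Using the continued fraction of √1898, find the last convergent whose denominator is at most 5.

√1898 = [43; 1, 1, 3, 3, 1, 1, 86, …] (period length 7).
Convergents:
  p_0/q_0 = 43/1
  p_1/q_1 = 44/1
  p_2/q_2 = 87/2
  p_3/q_3 = 305/7
q_2 = 2 ≤ 5 < 7 = q_3, so the answer is 87/2.

87/2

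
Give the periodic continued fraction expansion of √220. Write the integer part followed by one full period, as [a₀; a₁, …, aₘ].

a₀ = ⌊√220⌋ = 14.
With m₀=0, d₀=1 and mₖ₊₁ = dₖaₖ − mₖ, dₖ₊₁ = (n − mₖ₊₁²)/dₖ, aₖ₊₁ = ⌊(a₀+mₖ₊₁)/dₖ₊₁⌋:
  k=1: m=14, d=24, a=1
  k=2: m=10, d=5, a=4
  k=3: m=10, d=24, a=1
  k=4: m=14, d=1, a=28
d=1 and a=2a₀=28 at k=4, so the next step gives (m, d) = (14, 24) again — its k=1 value — and the period has length 4.

[14; 1, 4, 1, 28]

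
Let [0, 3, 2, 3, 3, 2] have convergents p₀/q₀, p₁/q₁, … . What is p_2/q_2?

2/7

Using pₖ = aₖpₖ₋₁ + pₖ₋₂, qₖ = aₖqₖ₋₁ + qₖ₋₂ (with p₋₁=1, p₋₂=0, q₋₁=0, q₋₂=1):
  k=0: a=0, p=0, q=1
  k=1: a=3, p=1, q=3
  k=2: a=2, p=2, q=7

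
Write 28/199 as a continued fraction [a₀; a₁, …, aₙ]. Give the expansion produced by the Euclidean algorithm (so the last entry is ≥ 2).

[0; 7, 9, 3]

28 = 0·199 + 28
199 = 7·28 + 3
28 = 9·3 + 1
3 = 3·1 + 0  (stop)
So 28/199 = [0; 7, 9, 3].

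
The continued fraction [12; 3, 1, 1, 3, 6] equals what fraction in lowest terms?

Fold from the inside: start with 6/1.
  3 + 1/6 = 19/6
  1 + 6/19 = 25/19
  1 + 19/25 = 44/25
  3 + 25/44 = 157/44
  12 + 44/157 = 1928/157

1928/157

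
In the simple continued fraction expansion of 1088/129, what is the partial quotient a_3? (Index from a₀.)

1088 = 8·129 + 56   →  a_0 = 8
129 = 2·56 + 17   →  a_1 = 2
56 = 3·17 + 5   →  a_2 = 3
17 = 3·5 + 2   →  a_3 = 3

3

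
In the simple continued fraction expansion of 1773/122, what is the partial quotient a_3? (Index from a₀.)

7

1773 = 14·122 + 65   →  a_0 = 14
122 = 1·65 + 57   →  a_1 = 1
65 = 1·57 + 8   →  a_2 = 1
57 = 7·8 + 1   →  a_3 = 7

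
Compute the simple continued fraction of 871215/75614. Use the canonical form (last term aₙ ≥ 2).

[11; 1, 1, 10, 1, 13, 13, 18]

871215 = 11·75614 + 39461
75614 = 1·39461 + 36153
39461 = 1·36153 + 3308
36153 = 10·3308 + 3073
3308 = 1·3073 + 235
3073 = 13·235 + 18
235 = 13·18 + 1
18 = 18·1 + 0  (stop)
So 871215/75614 = [11; 1, 1, 10, 1, 13, 13, 18].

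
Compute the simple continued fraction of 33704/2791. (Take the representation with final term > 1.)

33704 = 12·2791 + 212
2791 = 13·212 + 35
212 = 6·35 + 2
35 = 17·2 + 1
2 = 2·1 + 0  (stop)
So 33704/2791 = [12; 13, 6, 17, 2].

[12; 13, 6, 17, 2]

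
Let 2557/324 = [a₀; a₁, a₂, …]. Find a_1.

1

2557 = 7·324 + 289   →  a_0 = 7
324 = 1·289 + 35   →  a_1 = 1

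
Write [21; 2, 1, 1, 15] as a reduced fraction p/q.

1669/78

Using pₖ = aₖpₖ₋₁ + pₖ₋₂ and qₖ = aₖqₖ₋₁ + qₖ₋₂:
  k=0: a=21, p=21, q=1
  k=1: a=2, p=43, q=2
  k=2: a=1, p=64, q=3
  k=3: a=1, p=107, q=5
  k=4: a=15, p=1669, q=78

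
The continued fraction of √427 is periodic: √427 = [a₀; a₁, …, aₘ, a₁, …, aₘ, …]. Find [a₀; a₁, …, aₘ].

a₀ = ⌊√427⌋ = 20.
With m₀=0, d₀=1 and mₖ₊₁ = dₖaₖ − mₖ, dₖ₊₁ = (n − mₖ₊₁²)/dₖ, aₖ₊₁ = ⌊(a₀+mₖ₊₁)/dₖ₊₁⌋:
  k=1: m=20, d=27, a=1
  k=2: m=7, d=14, a=1
  k=3: m=7, d=27, a=1
  k=4: m=20, d=1, a=40
d=1 and a=2a₀=40 at k=4, so the next step gives (m, d) = (20, 27) again — its k=1 value — and the period has length 4.

[20; 1, 1, 1, 40]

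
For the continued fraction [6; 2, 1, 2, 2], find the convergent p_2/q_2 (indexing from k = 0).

19/3

Using pₖ = aₖpₖ₋₁ + pₖ₋₂, qₖ = aₖqₖ₋₁ + qₖ₋₂ (with p₋₁=1, p₋₂=0, q₋₁=0, q₋₂=1):
  k=0: a=6, p=6, q=1
  k=1: a=2, p=13, q=2
  k=2: a=1, p=19, q=3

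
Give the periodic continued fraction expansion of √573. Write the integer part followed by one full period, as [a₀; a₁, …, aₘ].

[23; 1, 14, 1, 46]

a₀ = ⌊√573⌋ = 23.
With m₀=0, d₀=1 and mₖ₊₁ = dₖaₖ − mₖ, dₖ₊₁ = (n − mₖ₊₁²)/dₖ, aₖ₊₁ = ⌊(a₀+mₖ₊₁)/dₖ₊₁⌋:
  k=1: m=23, d=44, a=1
  k=2: m=21, d=3, a=14
  k=3: m=21, d=44, a=1
  k=4: m=23, d=1, a=46
d=1 and a=2a₀=46 at k=4, so the next step gives (m, d) = (23, 44) again — its k=1 value — and the period has length 4.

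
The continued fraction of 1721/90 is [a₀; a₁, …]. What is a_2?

5

1721 = 19·90 + 11   →  a_0 = 19
90 = 8·11 + 2   →  a_1 = 8
11 = 5·2 + 1   →  a_2 = 5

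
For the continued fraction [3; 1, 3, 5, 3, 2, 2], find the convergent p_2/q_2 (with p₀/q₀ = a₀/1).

Using pₖ = aₖpₖ₋₁ + pₖ₋₂, qₖ = aₖqₖ₋₁ + qₖ₋₂ (with p₋₁=1, p₋₂=0, q₋₁=0, q₋₂=1):
  k=0: a=3, p=3, q=1
  k=1: a=1, p=4, q=1
  k=2: a=3, p=15, q=4

15/4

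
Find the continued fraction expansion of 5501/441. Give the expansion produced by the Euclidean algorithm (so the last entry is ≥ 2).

5501 = 12·441 + 209
441 = 2·209 + 23
209 = 9·23 + 2
23 = 11·2 + 1
2 = 2·1 + 0  (stop)
So 5501/441 = [12; 2, 9, 11, 2].

[12; 2, 9, 11, 2]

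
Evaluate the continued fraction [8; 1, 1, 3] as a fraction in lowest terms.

60/7

Using pₖ = aₖpₖ₋₁ + pₖ₋₂ and qₖ = aₖqₖ₋₁ + qₖ₋₂:
  k=0: a=8, p=8, q=1
  k=1: a=1, p=9, q=1
  k=2: a=1, p=17, q=2
  k=3: a=3, p=60, q=7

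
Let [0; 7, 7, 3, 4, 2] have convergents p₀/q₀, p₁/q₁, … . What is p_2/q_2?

Using pₖ = aₖpₖ₋₁ + pₖ₋₂, qₖ = aₖqₖ₋₁ + qₖ₋₂ (with p₋₁=1, p₋₂=0, q₋₁=0, q₋₂=1):
  k=0: a=0, p=0, q=1
  k=1: a=7, p=1, q=7
  k=2: a=7, p=7, q=50

7/50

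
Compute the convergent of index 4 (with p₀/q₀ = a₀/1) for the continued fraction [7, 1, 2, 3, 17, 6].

1332/173

Using pₖ = aₖpₖ₋₁ + pₖ₋₂, qₖ = aₖqₖ₋₁ + qₖ₋₂ (with p₋₁=1, p₋₂=0, q₋₁=0, q₋₂=1):
  k=0: a=7, p=7, q=1
  k=1: a=1, p=8, q=1
  k=2: a=2, p=23, q=3
  k=3: a=3, p=77, q=10
  k=4: a=17, p=1332, q=173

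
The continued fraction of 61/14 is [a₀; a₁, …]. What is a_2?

1

61 = 4·14 + 5   →  a_0 = 4
14 = 2·5 + 4   →  a_1 = 2
5 = 1·4 + 1   →  a_2 = 1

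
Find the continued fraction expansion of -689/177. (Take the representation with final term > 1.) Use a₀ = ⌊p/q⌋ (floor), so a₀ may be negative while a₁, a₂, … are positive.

-689 = -4×177 + 19
177 = 9×19 + 6
19 = 3×6 + 1
6 = 6×1 + 0  (stop)
So -689/177 = [-4; 9, 3, 6].

[-4; 9, 3, 6]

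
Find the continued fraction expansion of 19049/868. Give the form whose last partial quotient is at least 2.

19049 = 21×868 + 821
868 = 1×821 + 47
821 = 17×47 + 22
47 = 2×22 + 3
22 = 7×3 + 1
3 = 3×1 + 0  (stop)
So 19049/868 = [21; 1, 17, 2, 7, 3].

[21; 1, 17, 2, 7, 3]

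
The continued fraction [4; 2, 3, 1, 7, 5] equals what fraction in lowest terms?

Fold from the inside: start with 5/1.
  7 + 1/5 = 36/5
  1 + 5/36 = 41/36
  3 + 36/41 = 159/41
  2 + 41/159 = 359/159
  4 + 159/359 = 1595/359

1595/359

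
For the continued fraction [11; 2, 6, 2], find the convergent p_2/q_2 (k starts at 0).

Using pₖ = aₖpₖ₋₁ + pₖ₋₂, qₖ = aₖqₖ₋₁ + qₖ₋₂ (with p₋₁=1, p₋₂=0, q₋₁=0, q₋₂=1):
  k=0: a=11, p=11, q=1
  k=1: a=2, p=23, q=2
  k=2: a=6, p=149, q=13

149/13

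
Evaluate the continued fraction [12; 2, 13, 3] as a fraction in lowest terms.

Using pₖ = aₖpₖ₋₁ + pₖ₋₂ and qₖ = aₖqₖ₋₁ + qₖ₋₂:
  k=0: a=12, p=12, q=1
  k=1: a=2, p=25, q=2
  k=2: a=13, p=337, q=27
  k=3: a=3, p=1036, q=83

1036/83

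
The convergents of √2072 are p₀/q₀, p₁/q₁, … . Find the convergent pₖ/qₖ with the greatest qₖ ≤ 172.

2367/52

√2072 = [45; 1, 1, 12, 1, 1, 90, …] (period length 6).
Convergents:
  p_0/q_0 = 45/1
  p_1/q_1 = 46/1
  p_2/q_2 = 91/2
  p_3/q_3 = 1138/25
  p_4/q_4 = 1229/27
  p_5/q_5 = 2367/52
  p_6/q_6 = 214259/4707
q_5 = 52 ≤ 172 < 4707 = q_6, so the answer is 2367/52.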